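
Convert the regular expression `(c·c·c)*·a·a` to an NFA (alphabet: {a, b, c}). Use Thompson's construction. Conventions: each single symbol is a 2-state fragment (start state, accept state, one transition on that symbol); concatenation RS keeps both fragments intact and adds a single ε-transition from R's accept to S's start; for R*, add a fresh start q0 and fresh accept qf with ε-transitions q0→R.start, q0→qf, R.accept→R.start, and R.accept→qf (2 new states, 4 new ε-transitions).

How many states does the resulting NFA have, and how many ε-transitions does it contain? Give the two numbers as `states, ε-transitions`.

12, 8

By structural recursion:
Each of the 5 symbol leaves contributes 2 states and 0 ε-transitions.
  c·c·c → 6 states, 2 ε-transitions
  (c·c·c)* → 8 states, 6 ε-transitions
  (c·c·c)*·a·a → 12 states, 8 ε-transitions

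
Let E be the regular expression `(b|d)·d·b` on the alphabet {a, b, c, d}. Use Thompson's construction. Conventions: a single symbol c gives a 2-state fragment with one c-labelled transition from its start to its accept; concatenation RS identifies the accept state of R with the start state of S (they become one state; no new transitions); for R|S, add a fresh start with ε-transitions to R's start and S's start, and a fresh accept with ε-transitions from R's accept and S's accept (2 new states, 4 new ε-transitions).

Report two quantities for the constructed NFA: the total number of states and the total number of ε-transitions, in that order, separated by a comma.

8, 4

Per subexpression:
Each of the 4 symbol leaves contributes 2 states and 0 ε-transitions.
  b|d — 6 states, 4 ε-transitions
  (b|d)·d·b — 8 states, 4 ε-transitions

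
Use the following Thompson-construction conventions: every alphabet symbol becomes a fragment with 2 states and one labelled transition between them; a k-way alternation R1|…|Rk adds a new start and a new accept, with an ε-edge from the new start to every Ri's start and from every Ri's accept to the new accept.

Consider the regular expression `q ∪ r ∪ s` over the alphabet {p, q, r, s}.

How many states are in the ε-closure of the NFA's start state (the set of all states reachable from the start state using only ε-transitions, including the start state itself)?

4

Compute the ε-closure size of each fragment's start state recursively; a symbol fragment's start has no outgoing ε-edge, so its closure is just itself (size 1).
  q ∪ r ∪ s → new start ε-reaches every alternative's start; none of them accept ε, so the new accept is not reached: |closure| = 1 + 1 + 1 + 1 = 4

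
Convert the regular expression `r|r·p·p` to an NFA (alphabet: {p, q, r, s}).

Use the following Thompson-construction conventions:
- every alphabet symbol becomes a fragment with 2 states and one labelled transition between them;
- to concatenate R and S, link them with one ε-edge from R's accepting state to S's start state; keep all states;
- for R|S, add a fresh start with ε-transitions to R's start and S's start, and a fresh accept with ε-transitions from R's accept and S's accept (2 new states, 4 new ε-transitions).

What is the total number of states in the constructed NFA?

10

Recursing over subexpressions:
Each of the 4 symbol leaves contributes a 2-state fragment.
  r·p·p : 6 states
  r|r·p·p : 10 states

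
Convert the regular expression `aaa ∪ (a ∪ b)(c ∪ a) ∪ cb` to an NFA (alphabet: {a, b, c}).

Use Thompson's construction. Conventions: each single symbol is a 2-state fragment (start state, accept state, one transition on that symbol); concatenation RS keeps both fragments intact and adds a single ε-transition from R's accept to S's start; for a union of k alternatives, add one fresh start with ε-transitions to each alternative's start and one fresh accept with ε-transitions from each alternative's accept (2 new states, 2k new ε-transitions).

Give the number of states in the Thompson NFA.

24

Per subexpression:
Each of the 9 symbol leaves contributes a 2-state fragment.
  aaa → 6 states
  a ∪ b → 6 states
  c ∪ a → 6 states
  (a ∪ b)(c ∪ a) → 12 states
  cb → 4 states
  aaa ∪ (a ∪ b)(c ∪ a) ∪ cb → 24 states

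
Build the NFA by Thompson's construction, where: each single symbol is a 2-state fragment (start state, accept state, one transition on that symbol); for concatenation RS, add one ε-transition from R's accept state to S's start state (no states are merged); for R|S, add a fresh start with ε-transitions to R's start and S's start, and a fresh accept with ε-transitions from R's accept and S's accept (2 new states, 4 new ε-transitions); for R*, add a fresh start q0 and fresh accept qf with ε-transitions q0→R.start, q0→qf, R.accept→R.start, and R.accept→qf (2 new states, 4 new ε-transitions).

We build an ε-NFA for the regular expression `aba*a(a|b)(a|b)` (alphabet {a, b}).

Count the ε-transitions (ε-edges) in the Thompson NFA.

17

Recursing over subexpressions:
Each of the 8 symbol leaves contributes 0 ε-transitions.
  a* → 4 ε-transitions
  a|b → 4 ε-transitions
  a|b → 4 ε-transitions
  aba*a(a|b)(a|b) → 17 ε-transitions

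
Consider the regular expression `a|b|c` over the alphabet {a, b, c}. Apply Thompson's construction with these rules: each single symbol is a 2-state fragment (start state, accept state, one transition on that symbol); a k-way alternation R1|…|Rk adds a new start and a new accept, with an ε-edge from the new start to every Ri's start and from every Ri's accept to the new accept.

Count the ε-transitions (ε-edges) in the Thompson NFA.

Bottom-up over the parse tree:
Each of the 3 symbol leaves contributes 0 ε-transitions.
  a|b|c — 6 ε-transitions

6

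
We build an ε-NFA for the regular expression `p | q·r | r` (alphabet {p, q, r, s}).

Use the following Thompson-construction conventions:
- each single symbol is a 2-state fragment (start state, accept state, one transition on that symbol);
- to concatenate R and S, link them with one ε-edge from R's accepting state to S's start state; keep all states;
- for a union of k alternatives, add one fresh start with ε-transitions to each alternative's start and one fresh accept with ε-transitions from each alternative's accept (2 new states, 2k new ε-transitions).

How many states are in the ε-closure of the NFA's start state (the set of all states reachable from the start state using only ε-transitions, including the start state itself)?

4

Let C(F) = |ε-closure(F.start)| within fragment F, and note whether F accepts ε. Symbol fragments have C = 1 and do not accept ε. Then:
  q·r : same as the first factor's closure: C = 1
  p | q·r | r : new start ε-reaches every alternative's start; none of them accept ε, so the new accept is not reached: C = 1 + 1 + 1 + 1 = 4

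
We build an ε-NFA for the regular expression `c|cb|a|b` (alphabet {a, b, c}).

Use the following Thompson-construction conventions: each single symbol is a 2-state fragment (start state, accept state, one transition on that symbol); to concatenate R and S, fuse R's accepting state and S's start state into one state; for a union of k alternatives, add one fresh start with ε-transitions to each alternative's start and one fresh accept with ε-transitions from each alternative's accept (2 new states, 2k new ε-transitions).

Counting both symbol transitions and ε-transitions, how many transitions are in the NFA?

13

Per subexpression:
Each of the 5 symbol leaves contributes 1 transition (1 symbol, 0 ε).
  cb — 2 transitions (2 symbol, 0 ε)
  c|cb|a|b — 13 transitions (5 symbol, 8 ε)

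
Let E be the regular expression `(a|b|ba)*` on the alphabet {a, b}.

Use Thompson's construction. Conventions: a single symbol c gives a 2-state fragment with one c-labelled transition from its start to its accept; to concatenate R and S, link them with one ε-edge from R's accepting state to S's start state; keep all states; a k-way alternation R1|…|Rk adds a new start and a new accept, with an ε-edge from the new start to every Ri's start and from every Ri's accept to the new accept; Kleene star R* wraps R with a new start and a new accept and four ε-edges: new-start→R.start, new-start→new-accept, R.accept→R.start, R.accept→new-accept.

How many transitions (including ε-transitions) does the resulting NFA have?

15

Per subexpression:
Each of the 4 symbol leaves contributes 1 transition (1 symbol, 0 ε).
  ba — 3 transitions (2 symbol, 1 ε)
  a|b|ba — 11 transitions (4 symbol, 7 ε)
  (a|b|ba)* — 15 transitions (4 symbol, 11 ε)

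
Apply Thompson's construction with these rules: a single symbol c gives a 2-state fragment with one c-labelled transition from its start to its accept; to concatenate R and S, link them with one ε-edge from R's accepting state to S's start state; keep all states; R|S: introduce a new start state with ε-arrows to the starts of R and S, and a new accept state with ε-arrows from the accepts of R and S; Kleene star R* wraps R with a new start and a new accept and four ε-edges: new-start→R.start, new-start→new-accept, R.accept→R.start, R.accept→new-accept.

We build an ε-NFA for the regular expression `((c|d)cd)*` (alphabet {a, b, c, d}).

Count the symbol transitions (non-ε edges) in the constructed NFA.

4

Building bottom-up:
Each of the 4 symbol leaves contributes exactly 1 symbol transition.
  c|d — 2 symbol transitions
  (c|d)cd — 4 symbol transitions
  ((c|d)cd)* — 4 symbol transitions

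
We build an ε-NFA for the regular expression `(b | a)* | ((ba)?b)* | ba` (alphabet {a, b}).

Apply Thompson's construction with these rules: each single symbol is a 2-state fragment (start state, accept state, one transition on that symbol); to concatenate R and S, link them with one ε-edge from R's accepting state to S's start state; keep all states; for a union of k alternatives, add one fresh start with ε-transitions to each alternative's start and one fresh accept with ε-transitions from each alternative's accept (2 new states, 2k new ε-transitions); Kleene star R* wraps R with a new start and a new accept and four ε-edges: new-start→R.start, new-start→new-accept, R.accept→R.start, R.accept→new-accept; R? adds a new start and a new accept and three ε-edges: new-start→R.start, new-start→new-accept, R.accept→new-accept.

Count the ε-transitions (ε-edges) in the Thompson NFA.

24

Per subexpression:
Each of the 7 symbol leaves contributes 0 ε-transitions.
  b | a = 4 ε-transitions
  (b | a)* = 8 ε-transitions
  ba = 1 ε-transition
  (ba)? = 4 ε-transitions
  (ba)?b = 5 ε-transitions
  ((ba)?b)* = 9 ε-transitions
  ba = 1 ε-transition
  (b | a)* | ((ba)?b)* | ba = 24 ε-transitions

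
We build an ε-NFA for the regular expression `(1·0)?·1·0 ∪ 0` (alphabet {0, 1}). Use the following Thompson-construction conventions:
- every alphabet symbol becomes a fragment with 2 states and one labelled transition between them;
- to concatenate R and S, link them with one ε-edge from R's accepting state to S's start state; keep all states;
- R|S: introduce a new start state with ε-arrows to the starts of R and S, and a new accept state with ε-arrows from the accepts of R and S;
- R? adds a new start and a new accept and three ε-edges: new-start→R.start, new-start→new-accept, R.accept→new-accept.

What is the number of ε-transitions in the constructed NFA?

10

Recursing over subexpressions:
Each of the 5 symbol leaves contributes 0 ε-transitions.
  1·0 : 1 ε-transition
  (1·0)? : 4 ε-transitions
  (1·0)?·1·0 : 6 ε-transitions
  (1·0)?·1·0 ∪ 0 : 10 ε-transitions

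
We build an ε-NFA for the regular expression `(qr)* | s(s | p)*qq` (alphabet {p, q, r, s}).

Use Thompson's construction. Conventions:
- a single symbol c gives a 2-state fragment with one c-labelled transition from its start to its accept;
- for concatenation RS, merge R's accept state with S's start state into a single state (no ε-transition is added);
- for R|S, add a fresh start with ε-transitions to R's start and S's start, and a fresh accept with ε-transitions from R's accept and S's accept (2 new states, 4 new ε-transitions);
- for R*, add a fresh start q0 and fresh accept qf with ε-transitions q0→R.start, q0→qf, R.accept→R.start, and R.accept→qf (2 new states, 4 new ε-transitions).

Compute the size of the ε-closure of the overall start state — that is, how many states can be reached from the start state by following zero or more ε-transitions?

Compute the ε-closure size of each fragment's start state recursively; a symbol fragment's start has no outgoing ε-edge, so its closure is just itself (size 1).
  qr — same as the first factor's closure: |ε-closure| = 1
  (qr)* — new start has ε-edges to the inner start and to the new accept, so |ε-closure| = 2 + 1 = 3
  s | p — new start ε-reaches every alternative's start; none of them accept ε, so the new accept is not reached: |ε-closure| = 1 + 1 + 1 = 3
  (s | p)* — the star's fresh start ε-reaches both the body's start and the fresh accept: |ε-closure| = 2 + 3 = 5
  s(s | p)*qq — |ε-closure| equals the left operand's closure size = 1 (its accept is not ε-reachable, so the closure stops there)
  (qr)* | s(s | p)*qq — |ε-closure| = 1 (new start) + (3 + 1) + 1 (new accept, since some branch ε-reaches its own accept) = 6

6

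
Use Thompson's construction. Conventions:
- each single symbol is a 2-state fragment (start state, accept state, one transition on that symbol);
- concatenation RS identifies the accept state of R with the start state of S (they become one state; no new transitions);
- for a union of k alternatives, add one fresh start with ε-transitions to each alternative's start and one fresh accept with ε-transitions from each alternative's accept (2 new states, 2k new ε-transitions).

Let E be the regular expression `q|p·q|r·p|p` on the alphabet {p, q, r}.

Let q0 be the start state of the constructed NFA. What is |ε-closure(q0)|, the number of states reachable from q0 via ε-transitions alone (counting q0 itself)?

5

Compute the ε-closure size of each fragment's start state recursively; a symbol fragment's start has no outgoing ε-edge, so its closure is just itself (size 1).
  p·q → same as the first factor's closure: |closure| = 1
  r·p → same as the first factor's closure: |closure| = 1
  q|p·q|r·p|p → |closure| = 1 + 1 + 1 + 1 + 1 = 5 (the new accept is not ε-reachable since no branch accepts ε)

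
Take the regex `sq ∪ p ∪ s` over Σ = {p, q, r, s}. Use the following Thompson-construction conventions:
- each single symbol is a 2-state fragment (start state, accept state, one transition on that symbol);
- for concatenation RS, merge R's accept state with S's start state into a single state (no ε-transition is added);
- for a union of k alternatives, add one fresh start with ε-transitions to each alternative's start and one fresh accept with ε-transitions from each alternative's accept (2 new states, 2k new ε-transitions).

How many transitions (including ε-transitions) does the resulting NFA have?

Per subexpression:
Each of the 4 symbol leaves contributes 1 transition (1 symbol, 0 ε).
  sq : 2 transitions (2 symbol, 0 ε)
  sq ∪ p ∪ s : 10 transitions (4 symbol, 6 ε)

10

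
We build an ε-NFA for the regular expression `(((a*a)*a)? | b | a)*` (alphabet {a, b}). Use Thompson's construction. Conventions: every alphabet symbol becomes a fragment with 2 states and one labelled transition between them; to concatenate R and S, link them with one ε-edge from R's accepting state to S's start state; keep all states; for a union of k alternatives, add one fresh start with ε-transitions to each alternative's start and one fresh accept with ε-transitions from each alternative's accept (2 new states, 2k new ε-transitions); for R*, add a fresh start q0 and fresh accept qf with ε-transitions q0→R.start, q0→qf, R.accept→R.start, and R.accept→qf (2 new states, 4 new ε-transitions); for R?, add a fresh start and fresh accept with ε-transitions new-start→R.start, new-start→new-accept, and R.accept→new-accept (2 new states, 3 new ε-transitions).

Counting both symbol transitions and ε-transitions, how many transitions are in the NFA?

By structural recursion:
Each of the 5 symbol leaves contributes 1 transition (1 symbol, 0 ε).
  a* = 5 transitions (1 symbol, 4 ε)
  a*a = 7 transitions (2 symbol, 5 ε)
  (a*a)* = 11 transitions (2 symbol, 9 ε)
  (a*a)*a = 13 transitions (3 symbol, 10 ε)
  ((a*a)*a)? = 16 transitions (3 symbol, 13 ε)
  ((a*a)*a)? | b | a = 24 transitions (5 symbol, 19 ε)
  (((a*a)*a)? | b | a)* = 28 transitions (5 symbol, 23 ε)

28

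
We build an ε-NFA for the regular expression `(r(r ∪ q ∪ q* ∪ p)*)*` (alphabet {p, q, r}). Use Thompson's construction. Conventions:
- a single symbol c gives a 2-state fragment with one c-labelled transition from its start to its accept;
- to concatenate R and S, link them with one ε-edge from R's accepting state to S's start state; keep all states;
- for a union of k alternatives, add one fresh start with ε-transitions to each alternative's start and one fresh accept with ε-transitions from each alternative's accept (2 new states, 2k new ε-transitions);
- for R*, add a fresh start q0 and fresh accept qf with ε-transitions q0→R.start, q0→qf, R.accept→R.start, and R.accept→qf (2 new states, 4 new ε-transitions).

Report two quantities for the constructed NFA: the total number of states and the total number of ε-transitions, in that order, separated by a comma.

Per subexpression:
Each of the 5 symbol leaves contributes 2 states and 0 ε-transitions.
  q* → 4 states, 4 ε-transitions
  r ∪ q ∪ q* ∪ p → 12 states, 12 ε-transitions
  (r ∪ q ∪ q* ∪ p)* → 14 states, 16 ε-transitions
  r(r ∪ q ∪ q* ∪ p)* → 16 states, 17 ε-transitions
  (r(r ∪ q ∪ q* ∪ p)*)* → 18 states, 21 ε-transitions

18, 21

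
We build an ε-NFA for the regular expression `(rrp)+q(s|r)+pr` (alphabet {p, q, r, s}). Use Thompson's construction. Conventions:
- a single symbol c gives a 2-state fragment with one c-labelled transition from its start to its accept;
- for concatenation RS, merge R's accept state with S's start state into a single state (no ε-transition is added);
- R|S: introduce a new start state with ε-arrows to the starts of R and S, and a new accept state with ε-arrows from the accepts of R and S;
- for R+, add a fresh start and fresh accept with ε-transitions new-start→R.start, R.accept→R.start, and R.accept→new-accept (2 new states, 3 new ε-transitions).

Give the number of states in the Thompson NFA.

16

Per subexpression:
Each of the 8 symbol leaves contributes a 2-state fragment.
  rrp → 4 states
  (rrp)+ → 6 states
  s|r → 6 states
  (s|r)+ → 8 states
  (rrp)+q(s|r)+pr → 16 states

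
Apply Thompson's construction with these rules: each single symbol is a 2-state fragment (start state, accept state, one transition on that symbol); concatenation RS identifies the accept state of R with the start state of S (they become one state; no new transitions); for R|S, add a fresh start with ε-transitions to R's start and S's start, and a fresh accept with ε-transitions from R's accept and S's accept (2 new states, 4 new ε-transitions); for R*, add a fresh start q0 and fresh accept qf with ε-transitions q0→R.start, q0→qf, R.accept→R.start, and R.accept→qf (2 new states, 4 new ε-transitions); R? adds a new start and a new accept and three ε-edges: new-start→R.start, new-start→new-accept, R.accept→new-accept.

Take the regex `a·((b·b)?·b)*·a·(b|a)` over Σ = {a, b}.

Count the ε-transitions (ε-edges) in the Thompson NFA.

11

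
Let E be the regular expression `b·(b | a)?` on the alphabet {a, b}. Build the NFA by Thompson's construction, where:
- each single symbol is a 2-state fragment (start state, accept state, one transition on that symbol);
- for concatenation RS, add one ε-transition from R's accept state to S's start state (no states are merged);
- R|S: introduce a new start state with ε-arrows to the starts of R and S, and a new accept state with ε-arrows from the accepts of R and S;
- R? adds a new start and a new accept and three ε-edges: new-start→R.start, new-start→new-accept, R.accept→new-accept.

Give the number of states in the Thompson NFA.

10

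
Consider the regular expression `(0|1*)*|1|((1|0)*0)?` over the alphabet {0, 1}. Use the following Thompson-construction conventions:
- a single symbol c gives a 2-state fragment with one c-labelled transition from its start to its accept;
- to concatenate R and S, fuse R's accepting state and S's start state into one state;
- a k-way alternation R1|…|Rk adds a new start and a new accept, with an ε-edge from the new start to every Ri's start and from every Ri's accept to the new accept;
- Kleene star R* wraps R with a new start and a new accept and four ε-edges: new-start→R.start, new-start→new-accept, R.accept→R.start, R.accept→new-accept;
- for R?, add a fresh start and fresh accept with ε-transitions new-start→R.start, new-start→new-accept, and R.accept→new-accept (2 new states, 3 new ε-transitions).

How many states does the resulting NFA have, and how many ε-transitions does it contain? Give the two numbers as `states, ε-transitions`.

25, 29

Building bottom-up:
Each of the 6 symbol leaves contributes 2 states and 0 ε-transitions.
  1* : 4 states, 4 ε-transitions
  0|1* : 8 states, 8 ε-transitions
  (0|1*)* : 10 states, 12 ε-transitions
  1|0 : 6 states, 4 ε-transitions
  (1|0)* : 8 states, 8 ε-transitions
  (1|0)*0 : 9 states, 8 ε-transitions
  ((1|0)*0)? : 11 states, 11 ε-transitions
  (0|1*)*|1|((1|0)*0)? : 25 states, 29 ε-transitions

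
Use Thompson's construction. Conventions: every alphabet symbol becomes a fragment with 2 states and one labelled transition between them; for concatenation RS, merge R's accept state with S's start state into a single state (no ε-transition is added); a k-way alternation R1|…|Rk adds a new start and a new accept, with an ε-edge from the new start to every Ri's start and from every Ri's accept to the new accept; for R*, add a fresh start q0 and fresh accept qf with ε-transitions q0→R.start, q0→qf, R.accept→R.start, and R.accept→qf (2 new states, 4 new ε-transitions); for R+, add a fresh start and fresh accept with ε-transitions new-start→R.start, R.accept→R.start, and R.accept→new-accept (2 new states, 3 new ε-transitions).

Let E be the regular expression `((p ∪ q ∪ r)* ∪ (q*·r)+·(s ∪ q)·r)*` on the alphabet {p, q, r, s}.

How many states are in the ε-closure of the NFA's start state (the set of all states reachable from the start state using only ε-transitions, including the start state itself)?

Work bottom-up. For each fragment F, track |ε-closure(F.start)| and whether F's accept lies in that closure (i.e. whether F accepts ε). A single-symbol fragment has closure size 1 and does not accept ε.
  p ∪ q ∪ r → C = 1 + 1 + 1 + 1 = 4 (the new accept is not ε-reachable since no branch accepts ε)
  (p ∪ q ∪ r)* → C = 1 (new start) + 4 (body) + 1 (new accept) = 6
  q* → C = 1 (new start) + 1 (body) + 1 (new accept) = 3
  q*·r → C = 3 + (1−1) = 3 (closure spills across the concat boundary because the left factor accepts ε)
  (q*·r)+ → C = 1 + 3 = 4 (the body doesn't accept ε, so the new accept is not reached)
  s ∪ q → new start ε-reaches every alternative's start; none of them accept ε, so the new accept is not reached: C = 1 + 1 + 1 = 3
  (q*·r)+·(s ∪ q)·r → same as the first factor's closure: C = 4
  (p ∪ q ∪ r)* ∪ (q*·r)+·(s ∪ q)·r → new start ε-reaches every alternative's start; at least one alternative accepts ε, so the union's new accept is reached too: C = 1 + 6 + 4 + 1 = 12
  ((p ∪ q ∪ r)* ∪ (q*·r)+·(s ∪ q)·r)* → C = 1 (new start) + 12 (body) + 1 (new accept) = 14

14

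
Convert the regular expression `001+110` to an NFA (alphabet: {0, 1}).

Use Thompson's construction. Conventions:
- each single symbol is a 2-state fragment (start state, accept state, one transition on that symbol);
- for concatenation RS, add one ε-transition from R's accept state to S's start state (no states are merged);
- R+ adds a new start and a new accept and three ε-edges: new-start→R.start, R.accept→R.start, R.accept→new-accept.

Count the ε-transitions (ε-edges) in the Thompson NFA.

8

Bottom-up over the parse tree:
Each of the 6 symbol leaves contributes 0 ε-transitions.
  1+ → 3 ε-transitions
  001+110 → 8 ε-transitions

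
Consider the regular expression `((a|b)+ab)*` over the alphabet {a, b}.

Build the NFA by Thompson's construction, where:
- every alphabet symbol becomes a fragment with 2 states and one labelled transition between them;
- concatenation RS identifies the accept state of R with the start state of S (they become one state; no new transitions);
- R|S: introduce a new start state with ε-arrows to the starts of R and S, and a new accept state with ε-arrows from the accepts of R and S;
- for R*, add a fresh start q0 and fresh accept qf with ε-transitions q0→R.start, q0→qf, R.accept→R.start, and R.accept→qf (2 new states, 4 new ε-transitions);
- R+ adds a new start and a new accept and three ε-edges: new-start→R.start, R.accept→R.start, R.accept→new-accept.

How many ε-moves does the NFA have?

Per subexpression:
Each of the 4 symbol leaves contributes 0 ε-transitions.
  a|b → 4 ε-transitions
  (a|b)+ → 7 ε-transitions
  (a|b)+ab → 7 ε-transitions
  ((a|b)+ab)* → 11 ε-transitions

11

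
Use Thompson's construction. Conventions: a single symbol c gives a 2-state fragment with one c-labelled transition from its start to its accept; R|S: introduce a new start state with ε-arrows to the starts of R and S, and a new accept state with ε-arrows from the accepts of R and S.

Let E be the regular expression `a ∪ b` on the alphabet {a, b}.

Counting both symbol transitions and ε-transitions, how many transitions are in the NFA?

6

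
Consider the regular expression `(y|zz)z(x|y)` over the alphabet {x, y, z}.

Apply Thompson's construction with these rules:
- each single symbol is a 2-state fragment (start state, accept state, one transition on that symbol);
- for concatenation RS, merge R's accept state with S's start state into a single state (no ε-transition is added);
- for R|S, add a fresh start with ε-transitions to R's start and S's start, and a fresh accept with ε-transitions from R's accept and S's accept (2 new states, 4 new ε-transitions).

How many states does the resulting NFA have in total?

13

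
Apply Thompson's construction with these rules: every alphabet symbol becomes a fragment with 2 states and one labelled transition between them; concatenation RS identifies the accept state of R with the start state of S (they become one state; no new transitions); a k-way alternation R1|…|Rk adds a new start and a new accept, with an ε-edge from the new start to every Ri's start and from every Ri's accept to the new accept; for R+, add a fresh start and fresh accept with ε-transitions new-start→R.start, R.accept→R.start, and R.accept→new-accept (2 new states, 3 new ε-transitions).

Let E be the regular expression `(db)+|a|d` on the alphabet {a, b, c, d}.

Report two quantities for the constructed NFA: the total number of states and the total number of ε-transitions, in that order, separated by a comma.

Bottom-up over the parse tree:
Each of the 4 symbol leaves contributes 2 states and 0 ε-transitions.
  db → 3 states, 0 ε-transitions
  (db)+ → 5 states, 3 ε-transitions
  (db)+|a|d → 11 states, 9 ε-transitions

11, 9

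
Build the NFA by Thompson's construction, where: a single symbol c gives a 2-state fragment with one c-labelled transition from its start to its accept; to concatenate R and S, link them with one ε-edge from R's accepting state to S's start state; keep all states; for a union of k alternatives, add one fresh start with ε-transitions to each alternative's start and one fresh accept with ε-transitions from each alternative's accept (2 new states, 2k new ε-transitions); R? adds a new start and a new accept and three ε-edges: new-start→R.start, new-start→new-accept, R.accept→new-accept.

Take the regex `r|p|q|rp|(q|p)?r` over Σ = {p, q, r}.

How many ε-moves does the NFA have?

19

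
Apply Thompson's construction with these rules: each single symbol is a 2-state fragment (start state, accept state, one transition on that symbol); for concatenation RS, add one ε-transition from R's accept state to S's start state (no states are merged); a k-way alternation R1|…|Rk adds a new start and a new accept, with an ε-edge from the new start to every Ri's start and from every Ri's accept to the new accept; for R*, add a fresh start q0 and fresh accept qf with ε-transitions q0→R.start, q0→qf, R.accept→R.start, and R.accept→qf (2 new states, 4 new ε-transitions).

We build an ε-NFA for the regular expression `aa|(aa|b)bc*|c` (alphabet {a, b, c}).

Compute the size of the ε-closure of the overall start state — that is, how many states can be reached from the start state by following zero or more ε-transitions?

Let C(F) = |ε-closure(F.start)| within fragment F, and note whether F accepts ε. Symbol fragments have C = 1 and do not accept ε. Then:
  aa — same as the first factor's closure: C = 1
  aa — C equals the left operand's closure size = 1 (its accept is not ε-reachable, so the closure stops there)
  aa|b — C = 1 + 1 + 1 = 3 (the new accept is not ε-reachable since no branch accepts ε)
  c* — new start has ε-edges to the inner start and to the new accept, so C = 2 + 1 = 3
  (aa|b)bc* — C equals the left operand's closure size = 3 (its accept is not ε-reachable, so the closure stops there)
  aa|(aa|b)bc*|c — C = 1 + 1 + 3 + 1 = 6 (the new accept is not ε-reachable since no branch accepts ε)

6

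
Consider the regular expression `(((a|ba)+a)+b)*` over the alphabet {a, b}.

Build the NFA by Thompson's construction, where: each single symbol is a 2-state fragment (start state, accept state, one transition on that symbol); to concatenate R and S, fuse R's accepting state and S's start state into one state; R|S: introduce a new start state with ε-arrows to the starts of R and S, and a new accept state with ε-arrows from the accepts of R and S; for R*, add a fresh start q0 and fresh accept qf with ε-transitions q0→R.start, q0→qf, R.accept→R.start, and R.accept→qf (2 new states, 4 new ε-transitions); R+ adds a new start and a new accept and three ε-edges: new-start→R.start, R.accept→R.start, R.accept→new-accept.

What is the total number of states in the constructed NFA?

15

Per subexpression:
Each of the 5 symbol leaves contributes a 2-state fragment.
  ba : 3 states
  a|ba : 7 states
  (a|ba)+ : 9 states
  (a|ba)+a : 10 states
  ((a|ba)+a)+ : 12 states
  ((a|ba)+a)+b : 13 states
  (((a|ba)+a)+b)* : 15 states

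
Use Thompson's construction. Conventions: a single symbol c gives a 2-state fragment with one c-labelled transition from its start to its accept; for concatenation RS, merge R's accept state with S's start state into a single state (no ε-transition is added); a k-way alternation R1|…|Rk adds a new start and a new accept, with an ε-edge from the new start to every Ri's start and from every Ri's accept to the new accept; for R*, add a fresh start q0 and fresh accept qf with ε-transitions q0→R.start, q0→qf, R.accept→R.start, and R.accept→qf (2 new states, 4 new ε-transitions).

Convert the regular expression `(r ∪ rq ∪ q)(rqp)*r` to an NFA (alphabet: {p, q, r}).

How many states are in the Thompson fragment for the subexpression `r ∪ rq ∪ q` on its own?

9

Fragment for `r ∪ rq ∪ q`:
Each of the 4 symbol leaves contributes a 2-state fragment.
  rq = 3 states
  r ∪ rq ∪ q = 9 states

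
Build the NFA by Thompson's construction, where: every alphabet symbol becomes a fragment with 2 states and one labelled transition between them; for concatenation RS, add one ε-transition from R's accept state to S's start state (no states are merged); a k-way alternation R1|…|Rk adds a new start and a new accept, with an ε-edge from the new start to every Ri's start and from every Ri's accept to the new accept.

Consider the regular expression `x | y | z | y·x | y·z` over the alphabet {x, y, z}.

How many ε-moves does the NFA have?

12

Building bottom-up:
Each of the 7 symbol leaves contributes 0 ε-transitions.
  y·x → 1 ε-transition
  y·z → 1 ε-transition
  x | y | z | y·x | y·z → 12 ε-transitions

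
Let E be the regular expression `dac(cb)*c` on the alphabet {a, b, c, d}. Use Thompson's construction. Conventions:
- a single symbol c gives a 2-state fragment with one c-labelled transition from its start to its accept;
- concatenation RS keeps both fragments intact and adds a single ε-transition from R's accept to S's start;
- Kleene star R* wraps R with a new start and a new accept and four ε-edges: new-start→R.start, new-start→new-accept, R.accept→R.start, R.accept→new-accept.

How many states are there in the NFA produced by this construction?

14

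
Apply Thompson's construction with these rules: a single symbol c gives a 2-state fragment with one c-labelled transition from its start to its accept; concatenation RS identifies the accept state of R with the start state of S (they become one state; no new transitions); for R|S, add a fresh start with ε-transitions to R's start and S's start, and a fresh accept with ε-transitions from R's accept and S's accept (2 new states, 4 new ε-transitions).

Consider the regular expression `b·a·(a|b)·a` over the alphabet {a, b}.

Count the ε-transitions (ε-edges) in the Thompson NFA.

4

Building bottom-up:
Each of the 5 symbol leaves contributes 0 ε-transitions.
  a|b = 4 ε-transitions
  b·a·(a|b)·a = 4 ε-transitions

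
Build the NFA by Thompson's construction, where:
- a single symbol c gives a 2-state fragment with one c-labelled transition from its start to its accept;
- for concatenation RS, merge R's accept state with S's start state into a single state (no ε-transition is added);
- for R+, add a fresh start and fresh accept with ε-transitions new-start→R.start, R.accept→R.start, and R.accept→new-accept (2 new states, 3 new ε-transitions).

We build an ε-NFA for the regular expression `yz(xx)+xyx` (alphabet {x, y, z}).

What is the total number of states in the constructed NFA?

Recursing over subexpressions:
Each of the 7 symbol leaves contributes a 2-state fragment.
  xx = 3 states
  (xx)+ = 5 states
  yz(xx)+xyx = 10 states

10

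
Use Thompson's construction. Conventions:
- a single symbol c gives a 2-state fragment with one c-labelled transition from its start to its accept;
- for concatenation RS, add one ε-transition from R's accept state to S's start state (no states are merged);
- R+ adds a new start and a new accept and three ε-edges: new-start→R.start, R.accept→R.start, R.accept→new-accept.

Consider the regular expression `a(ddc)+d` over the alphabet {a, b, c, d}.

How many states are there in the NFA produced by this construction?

Bottom-up over the parse tree:
Each of the 5 symbol leaves contributes a 2-state fragment.
  ddc : 6 states
  (ddc)+ : 8 states
  a(ddc)+d : 12 states

12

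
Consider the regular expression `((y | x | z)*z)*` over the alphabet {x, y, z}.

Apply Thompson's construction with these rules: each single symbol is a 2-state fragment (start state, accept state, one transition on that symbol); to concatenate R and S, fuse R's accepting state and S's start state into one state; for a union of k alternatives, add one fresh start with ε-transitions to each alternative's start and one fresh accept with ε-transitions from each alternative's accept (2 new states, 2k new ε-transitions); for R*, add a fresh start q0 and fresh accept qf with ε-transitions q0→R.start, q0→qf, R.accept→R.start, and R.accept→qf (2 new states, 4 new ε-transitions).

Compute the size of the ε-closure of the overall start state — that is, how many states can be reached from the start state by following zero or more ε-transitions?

8

Compute the ε-closure size of each fragment's start state recursively; a symbol fragment's start has no outgoing ε-edge, so its closure is just itself (size 1).
  y | x | z : |closure| = 1 + 1 + 1 + 1 = 4 (the new accept is not ε-reachable since no branch accepts ε)
  (y | x | z)* : new start has ε-edges to the inner start and to the new accept, so |closure| = 2 + 4 = 6
  (y | x | z)*z : the left operand accepts ε, so the closure extends into the next operand (the shared merged state is already counted); |closure| = 6 + (1−1) = 6
  ((y | x | z)*z)* : |closure| = 1 (new start) + 6 (body) + 1 (new accept) = 8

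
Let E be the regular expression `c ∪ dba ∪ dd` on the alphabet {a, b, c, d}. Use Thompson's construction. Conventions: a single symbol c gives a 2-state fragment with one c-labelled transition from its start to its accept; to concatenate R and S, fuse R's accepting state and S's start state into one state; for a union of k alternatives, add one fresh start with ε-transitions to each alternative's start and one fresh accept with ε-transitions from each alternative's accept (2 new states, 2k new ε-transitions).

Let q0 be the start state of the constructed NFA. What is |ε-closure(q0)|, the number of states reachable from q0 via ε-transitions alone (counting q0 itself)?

4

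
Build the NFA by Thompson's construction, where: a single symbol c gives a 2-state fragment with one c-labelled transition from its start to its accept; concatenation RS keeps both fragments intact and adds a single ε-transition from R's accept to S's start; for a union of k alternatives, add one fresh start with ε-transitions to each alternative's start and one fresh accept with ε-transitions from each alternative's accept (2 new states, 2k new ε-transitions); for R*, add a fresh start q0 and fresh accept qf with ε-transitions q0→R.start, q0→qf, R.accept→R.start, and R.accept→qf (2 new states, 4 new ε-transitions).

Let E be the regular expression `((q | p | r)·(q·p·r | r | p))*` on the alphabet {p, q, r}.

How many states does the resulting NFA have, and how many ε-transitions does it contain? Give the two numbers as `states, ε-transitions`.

Bottom-up over the parse tree:
Each of the 8 symbol leaves contributes 2 states and 0 ε-transitions.
  q | p | r : 8 states, 6 ε-transitions
  q·p·r : 6 states, 2 ε-transitions
  q·p·r | r | p : 12 states, 8 ε-transitions
  (q | p | r)·(q·p·r | r | p) : 20 states, 15 ε-transitions
  ((q | p | r)·(q·p·r | r | p))* : 22 states, 19 ε-transitions

22, 19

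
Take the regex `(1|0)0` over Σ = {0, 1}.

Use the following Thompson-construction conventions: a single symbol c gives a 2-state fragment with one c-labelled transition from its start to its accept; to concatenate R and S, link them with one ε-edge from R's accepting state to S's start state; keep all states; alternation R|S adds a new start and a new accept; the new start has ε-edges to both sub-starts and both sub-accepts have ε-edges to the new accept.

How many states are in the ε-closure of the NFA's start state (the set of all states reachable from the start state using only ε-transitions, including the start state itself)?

3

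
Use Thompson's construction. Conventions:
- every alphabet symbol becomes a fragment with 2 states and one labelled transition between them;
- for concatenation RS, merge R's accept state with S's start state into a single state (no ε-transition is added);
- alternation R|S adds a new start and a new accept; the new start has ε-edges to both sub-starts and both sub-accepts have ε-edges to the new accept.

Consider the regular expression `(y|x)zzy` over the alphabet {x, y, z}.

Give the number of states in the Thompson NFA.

9

By structural recursion:
Each of the 5 symbol leaves contributes a 2-state fragment.
  y|x → 6 states
  (y|x)zzy → 9 states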